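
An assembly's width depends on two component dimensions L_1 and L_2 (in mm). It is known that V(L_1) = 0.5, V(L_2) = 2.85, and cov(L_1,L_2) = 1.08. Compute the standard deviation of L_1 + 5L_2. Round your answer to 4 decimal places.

9.0857

V(L_1 + 5L_2) = (1)²·V(L_1) + (5)²·V(L_2) + 2·(1)·(5)·cov(L_1,L_2)
= 1·0.5 + 25·2.85 + 10·1.08 = 82.55
SD(L_1 + 5L_2) = √82.55 ≈ 9.0857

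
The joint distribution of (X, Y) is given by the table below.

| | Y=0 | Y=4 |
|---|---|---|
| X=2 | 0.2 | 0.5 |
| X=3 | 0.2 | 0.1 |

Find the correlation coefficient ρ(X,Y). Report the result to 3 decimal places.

-0.356

E[X] = 2.3,  E[Y] = 2.4
E[XY] = 5.2
Cov(X,Y) = E[XY] − E[X]E[Y] = 5.2 − (2.3)(2.4) = -0.32
V(X) = 0.21,  V(Y) = 3.84
ρ = -0.32 / √(0.21·3.84) ≈ -0.356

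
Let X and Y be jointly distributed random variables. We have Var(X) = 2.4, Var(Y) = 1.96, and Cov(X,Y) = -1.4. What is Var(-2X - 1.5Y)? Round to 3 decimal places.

5.610

Var(-2X - 1.5Y) = (-2)²·Var(X) + (-1.5)²·Var(Y) + 2·(-2)·(-1.5)·Cov(X,Y)
= 4·2.4 + 2.25·1.96 + 6·-1.4 = 5.61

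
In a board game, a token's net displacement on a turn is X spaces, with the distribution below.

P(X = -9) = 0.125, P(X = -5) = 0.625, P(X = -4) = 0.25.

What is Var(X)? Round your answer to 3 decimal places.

E[X] = (-9)(0.125) + (-5)(0.625) + (-4)(0.25) = -5.25
E[X²] = (-9)²(0.125) + (-5)²(0.625) + (-4)²(0.25) = 29.75
Var(X) = E[X²] − (E[X])² = 29.75 − (-5.25)² = 2.1875

2.188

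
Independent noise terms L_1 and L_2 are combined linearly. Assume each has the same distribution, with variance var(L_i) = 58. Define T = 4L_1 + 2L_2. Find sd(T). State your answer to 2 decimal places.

34.06

By independence, var(T) = (4)²var(L_1) + (2)²var(L_2)
= (4)²·58 + (2)²·58 = 1160
sd(T) = √1160 ≈ 34.06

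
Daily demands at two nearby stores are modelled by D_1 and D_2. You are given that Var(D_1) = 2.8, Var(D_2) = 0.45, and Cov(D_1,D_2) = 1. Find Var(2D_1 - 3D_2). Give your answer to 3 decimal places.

3.250

Var(2D_1 - 3D_2) = (2)²·Var(D_1) + (-3)²·Var(D_2) + 2·(2)·(-3)·Cov(D_1,D_2)
= 4·2.8 + 9·0.45 + -12·1 = 3.25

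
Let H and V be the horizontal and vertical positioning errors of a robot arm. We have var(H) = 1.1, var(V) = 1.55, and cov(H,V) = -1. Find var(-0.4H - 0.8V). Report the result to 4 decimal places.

var(-0.4H - 0.8V) = (-0.4)²·var(H) + (-0.8)²·var(V) + 2·(-0.4)·(-0.8)·cov(H,V)
= 0.16·1.1 + 0.64·1.55 + 0.64·-1 = 0.528

0.5280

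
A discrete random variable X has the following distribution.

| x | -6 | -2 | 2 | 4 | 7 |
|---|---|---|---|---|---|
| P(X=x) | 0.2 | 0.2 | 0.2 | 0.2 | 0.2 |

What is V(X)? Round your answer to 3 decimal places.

20.800

E[X] = (-6)(0.2) + (-2)(0.2) + (2)(0.2) + (4)(0.2) + (7)(0.2) = 1
E[X²] = (-6)²(0.2) + (-2)²(0.2) + (2)²(0.2) + (4)²(0.2) + (7)²(0.2) = 21.8
V(X) = E[X²] − (E[X])² = 21.8 − (1)² = 20.8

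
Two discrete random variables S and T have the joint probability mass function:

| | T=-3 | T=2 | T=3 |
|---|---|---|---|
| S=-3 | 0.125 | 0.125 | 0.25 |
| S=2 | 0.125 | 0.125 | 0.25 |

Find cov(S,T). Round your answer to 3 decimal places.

0.000

E[S] = -0.5,  E[T] = 1.25
E[ST] = -0.625
cov(S,T) = E[ST] − E[S]E[T] = -0.625 − (-0.5)(1.25) = 0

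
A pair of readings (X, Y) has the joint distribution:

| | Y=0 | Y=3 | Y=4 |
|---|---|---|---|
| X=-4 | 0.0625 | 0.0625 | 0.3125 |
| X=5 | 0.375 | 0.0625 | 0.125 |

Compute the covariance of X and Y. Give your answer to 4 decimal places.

-4.5703

E[X] = 1.0625,  E[Y] = 2.125
E[XY] = -2.3125
Cov(X,Y) = E[XY] − E[X]E[Y] = -2.3125 − (1.0625)(2.125) = -4.5703125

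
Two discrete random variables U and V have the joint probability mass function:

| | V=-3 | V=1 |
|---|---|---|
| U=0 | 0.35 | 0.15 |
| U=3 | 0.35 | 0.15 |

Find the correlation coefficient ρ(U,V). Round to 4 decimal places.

E[U] = 1.5,  E[V] = -1.8
E[UV] = -2.7
Cov(U,V) = E[UV] − E[U]E[V] = -2.7 − (1.5)(-1.8) = 0
Var(U) = 2.25,  Var(V) = 3.36
ρ = 0 / √(2.25·3.36) ≈ 0.0000

0.0000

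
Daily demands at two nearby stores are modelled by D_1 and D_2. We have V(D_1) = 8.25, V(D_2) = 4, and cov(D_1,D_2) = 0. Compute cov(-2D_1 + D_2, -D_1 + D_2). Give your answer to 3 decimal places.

cov(-2D_1 + D_2, -D_1 + D_2) = (-2)(-1)V(D_1) + (1)(1)V(D_2) + [(-2)(1) + (1)(-1)]cov(D_1,D_2)
= 2·8.25 + 1·4 + -3·0 = 20.5

20.500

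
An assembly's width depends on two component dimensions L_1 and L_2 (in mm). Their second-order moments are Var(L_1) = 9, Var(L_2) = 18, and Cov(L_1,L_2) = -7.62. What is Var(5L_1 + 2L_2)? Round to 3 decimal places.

144.600

Var(5L_1 + 2L_2) = (5)²·Var(L_1) + (2)²·Var(L_2) + 2·(5)·(2)·Cov(L_1,L_2)
= 25·9 + 4·18 + 20·-7.62 = 144.6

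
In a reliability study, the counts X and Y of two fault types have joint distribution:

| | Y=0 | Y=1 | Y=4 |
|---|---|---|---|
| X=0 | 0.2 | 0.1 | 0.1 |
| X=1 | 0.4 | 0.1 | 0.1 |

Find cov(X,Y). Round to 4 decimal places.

-0.1000

E[X] = 0.6,  E[Y] = 1
E[XY] = 0.5
cov(X,Y) = E[XY] − E[X]E[Y] = 0.5 − (0.6)(1) = -0.1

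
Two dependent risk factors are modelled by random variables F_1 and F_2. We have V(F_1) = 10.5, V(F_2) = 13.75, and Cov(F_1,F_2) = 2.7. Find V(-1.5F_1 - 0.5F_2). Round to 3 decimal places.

31.113

V(-1.5F_1 - 0.5F_2) = (-1.5)²·V(F_1) + (-0.5)²·V(F_2) + 2·(-1.5)·(-0.5)·Cov(F_1,F_2)
= 2.25·10.5 + 0.25·13.75 + 1.5·2.7 = 31.1125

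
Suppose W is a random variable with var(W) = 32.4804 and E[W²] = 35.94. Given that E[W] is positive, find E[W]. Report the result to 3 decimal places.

(E[W])² = E[W²] − var(W) = 35.94 − 32.4804 = 3.4596
E[W] = √3.4596 = 1.86

1.860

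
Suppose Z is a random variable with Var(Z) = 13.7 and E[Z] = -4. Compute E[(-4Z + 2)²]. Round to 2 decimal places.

E[-4Z + 2] = -4·-4 + 2 = 18
Var(-4Z + 2) = (-4)²·13.7 = 219.2
E[(-4Z + 2)²] = Var((-4Z + 2)) + (E[(-4Z + 2)])² = 219.2 + (18)² = 543.2

543.20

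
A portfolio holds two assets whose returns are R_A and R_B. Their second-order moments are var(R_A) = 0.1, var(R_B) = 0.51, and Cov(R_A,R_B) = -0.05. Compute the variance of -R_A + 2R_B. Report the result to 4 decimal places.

2.3400

var(-R_A + 2R_B) = (-1)²·var(R_A) + (2)²·var(R_B) + 2·(-1)·(2)·Cov(R_A,R_B)
= 1·0.1 + 4·0.51 + -4·-0.05 = 2.34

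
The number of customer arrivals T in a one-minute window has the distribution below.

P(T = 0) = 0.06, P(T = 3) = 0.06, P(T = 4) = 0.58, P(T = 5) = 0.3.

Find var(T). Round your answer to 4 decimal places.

1.3200

E[T] = (0)(0.06) + (3)(0.06) + (4)(0.58) + (5)(0.3) = 4
E[T²] = (0)²(0.06) + (3)²(0.06) + (4)²(0.58) + (5)²(0.3) = 17.32
var(T) = E[T²] − (E[T])² = 17.32 − (4)² = 1.32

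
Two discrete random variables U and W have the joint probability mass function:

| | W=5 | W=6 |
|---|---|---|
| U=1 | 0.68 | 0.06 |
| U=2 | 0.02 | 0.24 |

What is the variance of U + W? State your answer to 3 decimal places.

E[U] = 1.26,  E[W] = 5.3,  E[UW] = 6.84
var(U) = 1.78 − (1.26)² = 0.1924;  var(W) = 28.3 − (5.3)² = 0.21
Cov(U,W) = 6.84 − (1.26)(5.3) = 0.162
var(U + W) = (1)²·0.1924 + (1)²·0.21 + 2·(1)·(1)·0.162 = 0.7264

0.726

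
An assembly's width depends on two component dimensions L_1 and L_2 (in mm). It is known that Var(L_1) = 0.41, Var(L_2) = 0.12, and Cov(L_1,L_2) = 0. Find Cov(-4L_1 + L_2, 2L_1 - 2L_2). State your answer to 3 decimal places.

-3.520

Cov(-4L_1 + L_2, 2L_1 - 2L_2) = (-4)(2)Var(L_1) + (1)(-2)Var(L_2) + [(-4)(-2) + (1)(2)]Cov(L_1,L_2)
= -8·0.41 + -2·0.12 + 10·0 = -3.52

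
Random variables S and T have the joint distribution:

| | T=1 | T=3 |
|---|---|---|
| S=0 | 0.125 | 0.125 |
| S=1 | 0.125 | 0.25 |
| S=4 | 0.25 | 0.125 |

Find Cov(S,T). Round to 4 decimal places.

E[S] = 1.875,  E[T] = 2
E[ST] = 3.375
Cov(S,T) = E[ST] − E[S]E[T] = 3.375 − (1.875)(2) = -0.375

-0.3750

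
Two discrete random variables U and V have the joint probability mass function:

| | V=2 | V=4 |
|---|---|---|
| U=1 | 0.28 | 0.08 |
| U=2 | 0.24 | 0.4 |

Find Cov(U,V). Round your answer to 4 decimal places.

0.1856

E[U] = 1.64,  E[V] = 2.96
E[UV] = 5.04
Cov(U,V) = E[UV] − E[U]E[V] = 5.04 − (1.64)(2.96) = 0.1856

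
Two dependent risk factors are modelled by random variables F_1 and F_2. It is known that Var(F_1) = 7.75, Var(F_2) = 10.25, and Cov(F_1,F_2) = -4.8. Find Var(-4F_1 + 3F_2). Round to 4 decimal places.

331.4500

Var(-4F_1 + 3F_2) = (-4)²·Var(F_1) + (3)²·Var(F_2) + 2·(-4)·(3)·Cov(F_1,F_2)
= 16·7.75 + 9·10.25 + -24·-4.8 = 331.45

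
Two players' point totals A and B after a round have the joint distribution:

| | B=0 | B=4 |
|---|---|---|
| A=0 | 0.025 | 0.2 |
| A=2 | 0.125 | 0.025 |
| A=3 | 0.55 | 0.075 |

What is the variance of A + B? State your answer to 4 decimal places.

1.8344

E[A] = 2.175,  E[B] = 1.2,  E[AB] = 1.1
var(A) = 6.225 − (2.175)² = 1.494375;  var(B) = 4.8 − (1.2)² = 3.36
Cov(A,B) = 1.1 − (2.175)(1.2) = -1.51
var(A + B) = (1)²·1.494375 + (1)²·3.36 + 2·(1)·(1)·-1.51 = 1.834375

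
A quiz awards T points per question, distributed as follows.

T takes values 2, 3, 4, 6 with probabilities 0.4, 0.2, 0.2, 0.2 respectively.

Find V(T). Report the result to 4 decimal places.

E[T] = (2)(0.4) + (3)(0.2) + (4)(0.2) + (6)(0.2) = 3.4
E[T²] = (2)²(0.4) + (3)²(0.2) + (4)²(0.2) + (6)²(0.2) = 13.8
V(T) = E[T²] − (E[T])² = 13.8 − (3.4)² = 2.24

2.2400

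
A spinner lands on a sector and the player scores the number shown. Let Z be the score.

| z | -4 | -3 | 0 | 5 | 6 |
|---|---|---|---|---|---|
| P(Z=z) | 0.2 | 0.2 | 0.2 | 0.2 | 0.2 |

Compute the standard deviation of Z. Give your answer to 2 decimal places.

4.07

E[Z] = (-4)(0.2) + (-3)(0.2) + (0)(0.2) + (5)(0.2) + (6)(0.2) = 0.8
E[Z²] = (-4)²(0.2) + (-3)²(0.2) + (0)²(0.2) + (5)²(0.2) + (6)²(0.2) = 17.2
V(Z) = E[Z²] − (E[Z])² = 17.2 − (0.8)² = 16.56
SD(Z) = √16.56 ≈ 4.07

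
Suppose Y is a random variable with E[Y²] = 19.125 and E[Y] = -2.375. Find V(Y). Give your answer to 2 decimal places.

V(Y) = 19.125 − (-2.375)² = 13.484375

13.48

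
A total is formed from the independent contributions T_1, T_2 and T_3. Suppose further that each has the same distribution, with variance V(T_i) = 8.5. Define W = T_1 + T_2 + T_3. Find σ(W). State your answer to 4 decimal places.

By independence, V(W) = (1)²V(T_1) + (1)²V(T_2) + (1)²V(T_3)
= (1)²·8.5 + (1)²·8.5 + (1)²·8.5 = 25.5
σ(W) = √25.5 ≈ 5.0498

5.0498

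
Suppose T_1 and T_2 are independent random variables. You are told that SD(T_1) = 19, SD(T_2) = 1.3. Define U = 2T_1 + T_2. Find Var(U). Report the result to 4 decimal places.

Var(T_1) = 361, Var(T_2) = 1.69
By independence, Var(U) = (2)²Var(T_1) + (1)²Var(T_2)
= (2)²·361 + (1)²·1.69 = 1445.69

1445.6900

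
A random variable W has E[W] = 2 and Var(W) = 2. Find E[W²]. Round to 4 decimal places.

6.0000

E[W²] = Var(W) + (E[W])² = 2 + (2)² = 6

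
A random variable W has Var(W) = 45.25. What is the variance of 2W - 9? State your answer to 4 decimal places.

181.0000

Var(2W - 9) = (2)²·Var(W) = 4·45.25 = 181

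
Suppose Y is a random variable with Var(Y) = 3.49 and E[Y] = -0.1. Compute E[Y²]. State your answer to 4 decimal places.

E[Y²] = Var(Y) + (E[Y])² = 3.49 + (-0.1)² = 3.5

3.5000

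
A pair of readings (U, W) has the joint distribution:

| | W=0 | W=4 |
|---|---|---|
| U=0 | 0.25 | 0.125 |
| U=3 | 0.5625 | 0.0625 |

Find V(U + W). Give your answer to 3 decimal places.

3.234

E[U] = 1.875,  E[W] = 0.75,  E[UW] = 0.75
V(U) = 5.625 − (1.875)² = 2.109375;  V(W) = 3 − (0.75)² = 2.4375
Cov(U,W) = 0.75 − (1.875)(0.75) = -0.65625
V(U + W) = (1)²·2.109375 + (1)²·2.4375 + 2·(1)·(1)·-0.65625 = 3.234375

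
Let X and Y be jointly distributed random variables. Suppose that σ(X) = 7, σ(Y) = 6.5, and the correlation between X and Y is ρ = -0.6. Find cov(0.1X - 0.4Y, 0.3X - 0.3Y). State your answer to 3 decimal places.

10.635

Var(X) = (7)² = 49;  Var(Y) = (6.5)² = 42.25
cov(X,Y) = ρ·σ(X)·σ(Y) = -0.6·7·6.5 = -27.3
cov(0.1X - 0.4Y, 0.3X - 0.3Y) = (0.1)(0.3)Var(X) + (-0.4)(-0.3)Var(Y) + [(0.1)(-0.3) + (-0.4)(0.3)]cov(X,Y)
= 0.03·49 + 0.12·42.25 + -0.15·-27.3 = 10.635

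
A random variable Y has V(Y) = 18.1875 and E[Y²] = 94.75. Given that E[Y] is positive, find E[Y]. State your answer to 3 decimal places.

(E[Y])² = E[Y²] − V(Y) = 94.75 − 18.1875 = 76.5625
E[Y] = √76.5625 = 8.75

8.750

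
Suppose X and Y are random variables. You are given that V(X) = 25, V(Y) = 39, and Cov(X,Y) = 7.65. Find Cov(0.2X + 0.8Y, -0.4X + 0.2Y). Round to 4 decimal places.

Cov(0.2X + 0.8Y, -0.4X + 0.2Y) = (0.2)(-0.4)V(X) + (0.8)(0.2)V(Y) + [(0.2)(0.2) + (0.8)(-0.4)]Cov(X,Y)
= -0.08·25 + 0.16·39 + -0.28·7.65 = 2.098

2.0980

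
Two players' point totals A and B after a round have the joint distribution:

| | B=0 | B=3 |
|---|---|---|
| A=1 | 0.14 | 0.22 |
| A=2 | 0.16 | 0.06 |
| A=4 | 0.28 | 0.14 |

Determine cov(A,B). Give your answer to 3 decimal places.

-0.425

E[A] = 2.48,  E[B] = 1.26
E[AB] = 2.7
cov(A,B) = E[AB] − E[A]E[B] = 2.7 − (2.48)(1.26) = -0.4248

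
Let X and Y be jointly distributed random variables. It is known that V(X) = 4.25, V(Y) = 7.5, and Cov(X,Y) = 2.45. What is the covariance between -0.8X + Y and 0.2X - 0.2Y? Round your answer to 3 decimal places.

-1.298

Cov(-0.8X + Y, 0.2X - 0.2Y) = (-0.8)(0.2)V(X) + (1)(-0.2)V(Y) + [(-0.8)(-0.2) + (1)(0.2)]Cov(X,Y)
= -0.16·4.25 + -0.2·7.5 + 0.36·2.45 = -1.298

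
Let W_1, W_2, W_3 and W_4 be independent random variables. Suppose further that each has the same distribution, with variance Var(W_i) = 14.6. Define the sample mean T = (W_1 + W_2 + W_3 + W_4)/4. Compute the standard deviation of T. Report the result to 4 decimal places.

1.9105

By independence, Var(T) = (0.25)²Var(W_1) + (0.25)²Var(W_2) + (0.25)²Var(W_3) + (0.25)²Var(W_4)
= (0.25)²·14.6 + (0.25)²·14.6 + (0.25)²·14.6 + (0.25)²·14.6 = 3.65
SD(T) = √3.65 ≈ 1.9105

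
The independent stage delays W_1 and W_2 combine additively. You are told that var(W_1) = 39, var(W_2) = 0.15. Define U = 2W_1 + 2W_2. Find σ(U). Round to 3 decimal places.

By independence, var(U) = (2)²var(W_1) + (2)²var(W_2)
= (2)²·39 + (2)²·0.15 = 156.6
σ(U) = √156.6 ≈ 12.514

12.514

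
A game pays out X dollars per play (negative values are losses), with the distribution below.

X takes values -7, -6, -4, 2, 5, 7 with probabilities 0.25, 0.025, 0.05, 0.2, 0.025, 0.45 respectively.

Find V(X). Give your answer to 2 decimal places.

34.94

E[X] = (-7)(0.25) + (-6)(0.025) + (-4)(0.05) + (2)(0.2) + (5)(0.025) + (7)(0.45) = 1.575
E[X²] = (-7)²(0.25) + (-6)²(0.025) + (-4)²(0.05) + (2)²(0.2) + (5)²(0.025) + (7)²(0.45) = 37.425
V(X) = E[X²] − (E[X])² = 37.425 − (1.575)² = 34.944375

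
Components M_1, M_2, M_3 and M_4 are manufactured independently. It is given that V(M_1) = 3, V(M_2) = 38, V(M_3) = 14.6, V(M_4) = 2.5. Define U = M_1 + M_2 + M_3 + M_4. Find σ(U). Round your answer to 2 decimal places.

By independence, V(U) = (1)²V(M_1) + (1)²V(M_2) + (1)²V(M_3) + (1)²V(M_4)
= (1)²·3 + (1)²·38 + (1)²·14.6 + (1)²·2.5 = 58.1
σ(U) = √58.1 ≈ 7.62

7.62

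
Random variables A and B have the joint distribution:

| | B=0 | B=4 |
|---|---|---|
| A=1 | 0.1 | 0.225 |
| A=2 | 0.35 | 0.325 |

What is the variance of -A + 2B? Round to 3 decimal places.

16.799

E[A] = 1.675,  E[B] = 2.2,  E[AB] = 3.5
V(A) = 3.025 − (1.675)² = 0.219375;  V(B) = 8.8 − (2.2)² = 3.96
Cov(A,B) = 3.5 − (1.675)(2.2) = -0.185
V(-A + 2B) = (-1)²·0.219375 + (2)²·3.96 + 2·(-1)·(2)·-0.185 = 16.799375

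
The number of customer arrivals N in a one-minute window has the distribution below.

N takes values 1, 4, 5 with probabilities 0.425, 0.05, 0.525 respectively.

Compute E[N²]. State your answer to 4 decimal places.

14.3500

E[N²] = (1)²(0.425) + (4)²(0.05) + (5)²(0.525) = 14.35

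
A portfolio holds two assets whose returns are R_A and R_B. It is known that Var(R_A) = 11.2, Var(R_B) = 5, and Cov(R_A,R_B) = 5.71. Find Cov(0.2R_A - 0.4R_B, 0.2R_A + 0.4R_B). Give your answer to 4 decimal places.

Cov(0.2R_A - 0.4R_B, 0.2R_A + 0.4R_B) = (0.2)(0.2)Var(R_A) + (-0.4)(0.4)Var(R_B) + [(0.2)(0.4) + (-0.4)(0.2)]Cov(R_A,R_B)
= 0.04·11.2 + -0.16·5 + 0·5.71 = -0.352

-0.3520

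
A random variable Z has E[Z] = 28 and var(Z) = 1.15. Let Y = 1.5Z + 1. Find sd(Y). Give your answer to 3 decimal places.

var(1.5Z + 1) = (1.5)²·1.15 = 2.5875
sd(Y) = √2.5875 ≈ 1.609

1.609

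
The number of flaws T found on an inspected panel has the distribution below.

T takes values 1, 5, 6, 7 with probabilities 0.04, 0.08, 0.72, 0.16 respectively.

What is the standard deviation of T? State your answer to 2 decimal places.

1.11

E[T] = (1)(0.04) + (5)(0.08) + (6)(0.72) + (7)(0.16) = 5.88
E[T²] = (1)²(0.04) + (5)²(0.08) + (6)²(0.72) + (7)²(0.16) = 35.8
var(T) = E[T²] − (E[T])² = 35.8 − (5.88)² = 1.2256
σ(T) = √1.2256 ≈ 1.11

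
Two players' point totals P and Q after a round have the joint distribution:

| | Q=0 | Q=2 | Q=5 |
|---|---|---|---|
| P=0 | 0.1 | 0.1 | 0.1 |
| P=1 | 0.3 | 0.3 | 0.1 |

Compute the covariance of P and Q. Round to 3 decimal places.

-0.160

E[P] = 0.7,  E[Q] = 1.8
E[PQ] = 1.1
cov(P,Q) = E[PQ] − E[P]E[Q] = 1.1 − (0.7)(1.8) = -0.16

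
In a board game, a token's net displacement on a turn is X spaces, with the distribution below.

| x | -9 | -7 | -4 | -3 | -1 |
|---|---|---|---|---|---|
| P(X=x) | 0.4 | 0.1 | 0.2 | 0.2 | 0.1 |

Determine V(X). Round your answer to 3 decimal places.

8.760

E[X] = (-9)(0.4) + (-7)(0.1) + (-4)(0.2) + (-3)(0.2) + (-1)(0.1) = -5.8
E[X²] = (-9)²(0.4) + (-7)²(0.1) + (-4)²(0.2) + (-3)²(0.2) + (-1)²(0.1) = 42.4
V(X) = E[X²] − (E[X])² = 42.4 − (-5.8)² = 8.76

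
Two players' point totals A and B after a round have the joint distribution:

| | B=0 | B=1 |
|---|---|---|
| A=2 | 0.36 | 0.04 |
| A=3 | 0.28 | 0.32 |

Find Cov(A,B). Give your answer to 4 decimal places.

E[A] = 2.6,  E[B] = 0.36
E[AB] = 1.04
Cov(A,B) = E[AB] − E[A]E[B] = 1.04 − (2.6)(0.36) = 0.104

0.1040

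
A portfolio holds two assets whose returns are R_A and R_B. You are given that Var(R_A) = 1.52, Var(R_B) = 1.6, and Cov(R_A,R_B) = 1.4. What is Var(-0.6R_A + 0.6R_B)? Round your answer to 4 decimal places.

0.1152

Var(-0.6R_A + 0.6R_B) = (-0.6)²·Var(R_A) + (0.6)²·Var(R_B) + 2·(-0.6)·(0.6)·Cov(R_A,R_B)
= 0.36·1.52 + 0.36·1.6 + -0.72·1.4 = 0.1152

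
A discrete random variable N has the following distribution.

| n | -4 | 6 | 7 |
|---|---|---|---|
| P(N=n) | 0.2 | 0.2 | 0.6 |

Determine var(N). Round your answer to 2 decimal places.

E[N] = (-4)(0.2) + (6)(0.2) + (7)(0.6) = 4.6
E[N²] = (-4)²(0.2) + (6)²(0.2) + (7)²(0.6) = 39.8
var(N) = E[N²] − (E[N])² = 39.8 − (4.6)² = 18.64

18.64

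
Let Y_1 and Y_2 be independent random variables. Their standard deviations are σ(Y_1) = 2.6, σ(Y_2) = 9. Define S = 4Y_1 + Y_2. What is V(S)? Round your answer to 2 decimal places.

V(Y_1) = 6.76, V(Y_2) = 81
By independence, V(S) = (4)²V(Y_1) + (1)²V(Y_2)
= (4)²·6.76 + (1)²·81 = 189.16

189.16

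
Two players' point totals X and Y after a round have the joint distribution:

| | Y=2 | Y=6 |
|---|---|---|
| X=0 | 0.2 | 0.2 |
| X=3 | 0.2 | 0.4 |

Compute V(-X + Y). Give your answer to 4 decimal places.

E[X] = 1.8,  E[Y] = 4.4,  E[XY] = 8.4
V(X) = 5.4 − (1.8)² = 2.16;  V(Y) = 23.2 − (4.4)² = 3.84
Cov(X,Y) = 8.4 − (1.8)(4.4) = 0.48
V(-X + Y) = (-1)²·2.16 + (1)²·3.84 + 2·(-1)·(1)·0.48 = 5.04

5.0400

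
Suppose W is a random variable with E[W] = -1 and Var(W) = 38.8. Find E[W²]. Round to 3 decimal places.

39.800

E[W²] = Var(W) + (E[W])² = 38.8 + (-1)² = 39.8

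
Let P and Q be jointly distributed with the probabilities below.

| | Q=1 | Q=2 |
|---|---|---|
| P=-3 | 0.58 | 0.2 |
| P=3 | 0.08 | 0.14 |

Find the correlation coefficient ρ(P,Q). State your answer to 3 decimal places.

E[P] = -1.68,  E[Q] = 1.34
E[PQ] = -1.86
Cov(P,Q) = E[PQ] − E[P]E[Q] = -1.86 − (-1.68)(1.34) = 0.3912
Var(P) = 6.1776,  Var(Q) = 0.2244
ρ = 0.3912 / √(6.1776·0.2244) ≈ 0.332

0.332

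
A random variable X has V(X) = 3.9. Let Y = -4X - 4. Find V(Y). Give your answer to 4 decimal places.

62.4000

V(-4X - 4) = (-4)²·V(X) = 16·3.9 = 62.4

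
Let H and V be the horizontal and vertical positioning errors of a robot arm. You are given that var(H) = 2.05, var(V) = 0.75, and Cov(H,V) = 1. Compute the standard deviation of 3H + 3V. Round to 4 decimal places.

6.5727

var(3H + 3V) = (3)²·var(H) + (3)²·var(V) + 2·(3)·(3)·Cov(H,V)
= 9·2.05 + 9·0.75 + 18·1 = 43.2
σ(3H + 3V) = √43.2 ≈ 6.5727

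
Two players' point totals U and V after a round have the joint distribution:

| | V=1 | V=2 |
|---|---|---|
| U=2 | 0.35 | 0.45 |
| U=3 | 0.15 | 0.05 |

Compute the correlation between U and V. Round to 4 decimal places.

E[U] = 2.2,  E[V] = 1.5
E[UV] = 3.25
Cov(U,V) = E[UV] − E[U]E[V] = 3.25 − (2.2)(1.5) = -0.05
Var(U) = 0.16,  Var(V) = 0.25
ρ = -0.05 / √(0.16·0.25) ≈ -0.2500

-0.2500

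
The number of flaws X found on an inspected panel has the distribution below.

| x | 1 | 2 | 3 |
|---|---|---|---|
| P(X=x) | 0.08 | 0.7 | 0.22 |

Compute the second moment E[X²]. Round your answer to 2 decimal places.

4.86

E[X²] = (1)²(0.08) + (2)²(0.7) + (3)²(0.22) = 4.86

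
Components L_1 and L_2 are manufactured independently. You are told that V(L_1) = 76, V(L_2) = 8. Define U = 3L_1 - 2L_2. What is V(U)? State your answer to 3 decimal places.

By independence, V(U) = (3)²V(L_1) + (-2)²V(L_2)
= (3)²·76 + (-2)²·8 = 716

716.000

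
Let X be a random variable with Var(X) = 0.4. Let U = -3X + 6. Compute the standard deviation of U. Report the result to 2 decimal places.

Var(-3X + 6) = (-3)²·0.4 = 3.6
SD(U) = √3.6 ≈ 1.90

1.90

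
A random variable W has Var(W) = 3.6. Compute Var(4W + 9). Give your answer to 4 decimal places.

57.6000

Var(4W + 9) = (4)²·Var(W) = 16·3.6 = 57.6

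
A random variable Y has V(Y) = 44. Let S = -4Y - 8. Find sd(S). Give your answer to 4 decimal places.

V(-4Y - 8) = (-4)²·44 = 704
sd(S) = √704 ≈ 26.5330

26.5330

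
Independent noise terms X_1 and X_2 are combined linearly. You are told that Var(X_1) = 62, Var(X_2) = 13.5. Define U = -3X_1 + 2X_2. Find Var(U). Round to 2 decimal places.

By independence, Var(U) = (-3)²Var(X_1) + (2)²Var(X_2)
= (-3)²·62 + (2)²·13.5 = 612

612.00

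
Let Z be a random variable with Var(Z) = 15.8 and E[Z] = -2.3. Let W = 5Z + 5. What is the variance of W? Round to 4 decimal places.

395.0000

Var(5Z + 5) = (5)²·Var(Z) = 25·15.8 = 395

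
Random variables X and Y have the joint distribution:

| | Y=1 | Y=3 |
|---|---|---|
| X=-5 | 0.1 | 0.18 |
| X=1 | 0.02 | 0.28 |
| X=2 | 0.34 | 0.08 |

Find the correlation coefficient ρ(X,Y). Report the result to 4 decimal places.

E[X] = -0.26,  E[Y] = 2.08
E[XY] = -1.18
cov(X,Y) = E[XY] − E[X]E[Y] = -1.18 − (-0.26)(2.08) = -0.6392
Var(X) = 8.9124,  Var(Y) = 0.9936
ρ = -0.6392 / √(8.9124·0.9936) ≈ -0.2148

-0.2148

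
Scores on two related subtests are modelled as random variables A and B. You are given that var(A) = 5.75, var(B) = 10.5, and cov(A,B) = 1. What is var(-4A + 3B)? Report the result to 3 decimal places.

var(-4A + 3B) = (-4)²·var(A) + (3)²·var(B) + 2·(-4)·(3)·cov(A,B)
= 16·5.75 + 9·10.5 + -24·1 = 162.5

162.500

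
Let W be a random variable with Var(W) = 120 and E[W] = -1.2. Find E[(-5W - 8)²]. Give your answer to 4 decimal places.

3004.0000

E[-5W - 8] = -5·-1.2 − 8 = -2
Var(-5W - 8) = (-5)²·120 = 3000
E[(-5W - 8)²] = Var((-5W - 8)) + (E[(-5W - 8)])² = 3000 + (-2)² = 3004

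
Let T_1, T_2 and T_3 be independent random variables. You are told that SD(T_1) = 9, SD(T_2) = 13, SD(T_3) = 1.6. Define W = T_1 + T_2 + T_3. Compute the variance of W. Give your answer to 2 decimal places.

V(T_1) = 81, V(T_2) = 169, V(T_3) = 2.56
By independence, V(W) = (1)²V(T_1) + (1)²V(T_2) + (1)²V(T_3)
= (1)²·81 + (1)²·169 + (1)²·2.56 = 252.56

252.56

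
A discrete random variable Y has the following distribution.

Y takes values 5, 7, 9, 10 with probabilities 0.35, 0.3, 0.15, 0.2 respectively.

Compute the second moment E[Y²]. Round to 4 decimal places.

55.6000

E[Y²] = (5)²(0.35) + (7)²(0.3) + (9)²(0.15) + (10)²(0.2) = 55.6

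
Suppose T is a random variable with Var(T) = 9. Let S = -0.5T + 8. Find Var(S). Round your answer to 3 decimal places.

2.250

Var(-0.5T + 8) = (-0.5)²·Var(T) = 0.25·9 = 2.25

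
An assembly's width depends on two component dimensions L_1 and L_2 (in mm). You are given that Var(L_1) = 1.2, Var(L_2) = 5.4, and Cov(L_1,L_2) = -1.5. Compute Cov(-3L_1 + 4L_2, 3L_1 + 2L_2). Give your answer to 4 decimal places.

Cov(-3L_1 + 4L_2, 3L_1 + 2L_2) = (-3)(3)Var(L_1) + (4)(2)Var(L_2) + [(-3)(2) + (4)(3)]Cov(L_1,L_2)
= -9·1.2 + 8·5.4 + 6·-1.5 = 23.4

23.4000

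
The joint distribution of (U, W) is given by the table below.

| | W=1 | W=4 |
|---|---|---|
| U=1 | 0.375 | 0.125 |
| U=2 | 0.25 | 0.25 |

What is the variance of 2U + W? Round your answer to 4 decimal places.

3.8594

E[U] = 1.5,  E[W] = 2.125,  E[UW] = 3.375
var(U) = 2.5 − (1.5)² = 0.25;  var(W) = 6.625 − (2.125)² = 2.109375
Cov(U,W) = 3.375 − (1.5)(2.125) = 0.1875
var(2U + W) = (2)²·0.25 + (1)²·2.109375 + 2·(2)·(1)·0.1875 = 3.859375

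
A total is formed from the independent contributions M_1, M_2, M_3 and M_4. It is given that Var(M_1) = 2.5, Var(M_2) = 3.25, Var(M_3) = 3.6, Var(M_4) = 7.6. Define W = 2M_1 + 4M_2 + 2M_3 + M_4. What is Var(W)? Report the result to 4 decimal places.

84.0000

By independence, Var(W) = (2)²Var(M_1) + (4)²Var(M_2) + (2)²Var(M_3) + (1)²Var(M_4)
= (2)²·2.5 + (4)²·3.25 + (2)²·3.6 + (1)²·7.6 = 84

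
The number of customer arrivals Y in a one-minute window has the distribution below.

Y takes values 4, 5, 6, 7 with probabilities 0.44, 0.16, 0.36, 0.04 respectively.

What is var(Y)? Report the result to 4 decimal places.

E[Y] = (4)(0.44) + (5)(0.16) + (6)(0.36) + (7)(0.04) = 5
E[Y²] = (4)²(0.44) + (5)²(0.16) + (6)²(0.36) + (7)²(0.04) = 25.96
var(Y) = E[Y²] − (E[Y])² = 25.96 − (5)² = 0.96

0.9600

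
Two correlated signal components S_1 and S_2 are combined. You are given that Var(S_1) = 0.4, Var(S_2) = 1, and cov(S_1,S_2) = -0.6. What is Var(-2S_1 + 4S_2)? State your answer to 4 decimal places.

Var(-2S_1 + 4S_2) = (-2)²·Var(S_1) + (4)²·Var(S_2) + 2·(-2)·(4)·cov(S_1,S_2)
= 4·0.4 + 16·1 + -16·-0.6 = 27.2

27.2000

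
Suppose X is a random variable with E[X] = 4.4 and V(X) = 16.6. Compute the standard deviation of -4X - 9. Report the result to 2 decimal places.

V(-4X - 9) = (-4)²·16.6 = 265.6
σ(-4X - 9) = √265.6 ≈ 16.30

16.30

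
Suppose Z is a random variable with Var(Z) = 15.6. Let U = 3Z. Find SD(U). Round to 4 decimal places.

Var(3Z) = (3)²·15.6 = 140.4
SD(U) = √140.4 ≈ 11.8491

11.8491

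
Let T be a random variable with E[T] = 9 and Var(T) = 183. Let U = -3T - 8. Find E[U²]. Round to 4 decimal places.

E[-3T - 8] = -3·9 − 8 = -35
Var(-3T - 8) = (-3)²·183 = 1647
E[U²] = Var(U) + (E[U])² = 1647 + (-35)² = 2872

2872.0000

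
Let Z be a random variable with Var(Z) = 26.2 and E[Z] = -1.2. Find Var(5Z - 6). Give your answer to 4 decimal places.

655.0000

Var(5Z - 6) = (5)²·Var(Z) = 25·26.2 = 655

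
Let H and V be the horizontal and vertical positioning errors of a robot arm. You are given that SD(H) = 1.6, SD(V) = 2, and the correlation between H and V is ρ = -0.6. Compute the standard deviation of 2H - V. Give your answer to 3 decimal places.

var(H) = (1.6)² = 2.56;  var(V) = (2)² = 4
Cov(H,V) = ρ·SD(H)·SD(V) = -0.6·1.6·2 = -1.92
var(2H - V) = (2)²·var(H) + (-1)²·var(V) + 2·(2)·(-1)·Cov(H,V)
= 4·2.56 + 1·4 + -4·-1.92 = 21.92
SD(2H - V) = √21.92 ≈ 4.682

4.682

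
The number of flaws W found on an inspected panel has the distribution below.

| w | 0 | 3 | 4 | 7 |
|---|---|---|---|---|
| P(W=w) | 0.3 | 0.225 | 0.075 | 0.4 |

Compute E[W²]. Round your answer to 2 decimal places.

22.83

E[W²] = (0)²(0.3) + (3)²(0.225) + (4)²(0.075) + (7)²(0.4) = 22.825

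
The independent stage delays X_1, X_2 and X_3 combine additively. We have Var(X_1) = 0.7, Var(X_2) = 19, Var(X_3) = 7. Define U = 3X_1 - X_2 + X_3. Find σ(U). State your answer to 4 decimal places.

By independence, Var(U) = (3)²Var(X_1) + (-1)²Var(X_2) + (1)²Var(X_3)
= (3)²·0.7 + (-1)²·19 + (1)²·7 = 32.3
σ(U) = √32.3 ≈ 5.6833

5.6833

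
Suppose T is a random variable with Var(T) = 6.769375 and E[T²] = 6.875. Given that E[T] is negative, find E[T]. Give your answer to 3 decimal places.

(E[T])² = E[T²] − Var(T) = 6.875 − 6.769375 = 0.105625
E[T] = −√0.105625 = -0.325

-0.325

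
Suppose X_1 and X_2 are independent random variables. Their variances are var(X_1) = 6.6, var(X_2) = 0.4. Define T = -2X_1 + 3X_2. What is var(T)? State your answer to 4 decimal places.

By independence, var(T) = (-2)²var(X_1) + (3)²var(X_2)
= (-2)²·6.6 + (3)²·0.4 = 30

30.0000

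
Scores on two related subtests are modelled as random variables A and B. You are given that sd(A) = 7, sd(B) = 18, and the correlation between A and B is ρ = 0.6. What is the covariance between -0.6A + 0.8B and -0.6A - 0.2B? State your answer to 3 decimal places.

-61.416

Var(A) = (7)² = 49;  Var(B) = (18)² = 324
Cov(A,B) = ρ·sd(A)·sd(B) = 0.6·7·18 = 75.6
Cov(-0.6A + 0.8B, -0.6A - 0.2B) = (-0.6)(-0.6)Var(A) + (0.8)(-0.2)Var(B) + [(-0.6)(-0.2) + (0.8)(-0.6)]Cov(A,B)
= 0.36·49 + -0.16·324 + -0.36·75.6 = -61.416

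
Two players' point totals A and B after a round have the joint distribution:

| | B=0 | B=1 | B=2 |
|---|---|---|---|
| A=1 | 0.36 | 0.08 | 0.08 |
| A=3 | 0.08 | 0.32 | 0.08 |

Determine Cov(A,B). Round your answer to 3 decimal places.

E[A] = 1.96,  E[B] = 0.72
E[AB] = 1.68
Cov(A,B) = E[AB] − E[A]E[B] = 1.68 − (1.96)(0.72) = 0.2688

0.269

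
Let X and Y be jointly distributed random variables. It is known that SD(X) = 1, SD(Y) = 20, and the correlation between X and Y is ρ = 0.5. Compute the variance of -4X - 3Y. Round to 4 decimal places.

Var(X) = (1)² = 1;  Var(Y) = (20)² = 400
Cov(X,Y) = ρ·SD(X)·SD(Y) = 0.5·1·20 = 10
Var(-4X - 3Y) = (-4)²·Var(X) + (-3)²·Var(Y) + 2·(-4)·(-3)·Cov(X,Y)
= 16·1 + 9·400 + 24·10 = 3856

3856.0000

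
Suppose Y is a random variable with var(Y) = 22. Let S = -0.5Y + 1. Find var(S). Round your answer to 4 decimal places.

var(-0.5Y + 1) = (-0.5)²·var(Y) = 0.25·22 = 5.5

5.5000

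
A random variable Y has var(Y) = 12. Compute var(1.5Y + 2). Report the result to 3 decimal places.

var(1.5Y + 2) = (1.5)²·var(Y) = 2.25·12 = 27

27.000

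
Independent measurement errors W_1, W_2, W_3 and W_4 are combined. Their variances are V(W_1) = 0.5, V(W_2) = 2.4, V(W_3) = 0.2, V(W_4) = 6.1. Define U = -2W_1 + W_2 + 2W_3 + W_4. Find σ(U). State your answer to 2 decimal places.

3.36

By independence, V(U) = (-2)²V(W_1) + (1)²V(W_2) + (2)²V(W_3) + (1)²V(W_4)
= (-2)²·0.5 + (1)²·2.4 + (2)²·0.2 + (1)²·6.1 = 11.3
σ(U) = √11.3 ≈ 3.36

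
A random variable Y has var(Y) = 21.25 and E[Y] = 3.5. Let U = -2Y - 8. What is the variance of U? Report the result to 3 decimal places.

var(-2Y - 8) = (-2)²·var(Y) = 4·21.25 = 85

85.000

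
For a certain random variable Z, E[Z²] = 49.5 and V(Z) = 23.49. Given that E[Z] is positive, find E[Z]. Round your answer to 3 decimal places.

5.100

(E[Z])² = E[Z²] − V(Z) = 49.5 − 23.49 = 26.01
E[Z] = √26.01 = 5.1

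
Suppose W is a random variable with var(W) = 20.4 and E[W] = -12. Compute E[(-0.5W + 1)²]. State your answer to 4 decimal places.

E[-0.5W + 1] = -0.5·-12 + 1 = 7
var(-0.5W + 1) = (-0.5)²·20.4 = 5.1
E[(-0.5W + 1)²] = var((-0.5W + 1)) + (E[(-0.5W + 1)])² = 5.1 + (7)² = 54.1

54.1000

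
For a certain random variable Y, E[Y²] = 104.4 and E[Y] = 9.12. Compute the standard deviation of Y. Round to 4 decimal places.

V(Y) = 104.4 − (9.12)² = 21.2256
σ(Y) = √21.2256 ≈ 4.6071

4.6071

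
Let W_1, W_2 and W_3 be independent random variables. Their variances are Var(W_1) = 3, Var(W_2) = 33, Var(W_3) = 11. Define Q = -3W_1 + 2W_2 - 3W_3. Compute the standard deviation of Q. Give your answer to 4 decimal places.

16.0624

By independence, Var(Q) = (-3)²Var(W_1) + (2)²Var(W_2) + (-3)²Var(W_3)
= (-3)²·3 + (2)²·33 + (-3)²·11 = 258
σ(Q) = √258 ≈ 16.0624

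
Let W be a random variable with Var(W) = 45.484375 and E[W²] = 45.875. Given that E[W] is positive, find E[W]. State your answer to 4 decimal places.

0.6250

(E[W])² = E[W²] − Var(W) = 45.875 − 45.484375 = 0.390625
E[W] = √0.390625 = 0.625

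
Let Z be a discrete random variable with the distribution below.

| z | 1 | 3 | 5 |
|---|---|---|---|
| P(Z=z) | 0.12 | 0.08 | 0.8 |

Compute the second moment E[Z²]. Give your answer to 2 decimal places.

E[Z²] = (1)²(0.12) + (3)²(0.08) + (5)²(0.8) = 20.84

20.84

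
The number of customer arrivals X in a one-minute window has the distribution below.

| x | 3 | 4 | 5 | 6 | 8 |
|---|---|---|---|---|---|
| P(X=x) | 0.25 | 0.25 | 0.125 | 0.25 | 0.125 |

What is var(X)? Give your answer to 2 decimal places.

E[X] = (3)(0.25) + (4)(0.25) + (5)(0.125) + (6)(0.25) + (8)(0.125) = 4.875
E[X²] = (3)²(0.25) + (4)²(0.25) + (5)²(0.125) + (6)²(0.25) + (8)²(0.125) = 26.375
var(X) = E[X²] − (E[X])² = 26.375 − (4.875)² = 2.609375

2.61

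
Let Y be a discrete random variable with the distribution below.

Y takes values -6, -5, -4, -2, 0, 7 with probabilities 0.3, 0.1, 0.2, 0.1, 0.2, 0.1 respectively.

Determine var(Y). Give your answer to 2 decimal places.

15.04

E[Y] = (-6)(0.3) + (-5)(0.1) + (-4)(0.2) + (-2)(0.1) + (0)(0.2) + (7)(0.1) = -2.6
E[Y²] = (-6)²(0.3) + (-5)²(0.1) + (-4)²(0.2) + (-2)²(0.1) + (0)²(0.2) + (7)²(0.1) = 21.8
var(Y) = E[Y²] − (E[Y])² = 21.8 − (-2.6)² = 15.04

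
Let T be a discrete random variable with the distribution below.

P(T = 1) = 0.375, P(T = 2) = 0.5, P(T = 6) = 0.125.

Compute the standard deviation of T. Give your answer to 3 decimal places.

E[T] = (1)(0.375) + (2)(0.5) + (6)(0.125) = 2.125
E[T²] = (1)²(0.375) + (2)²(0.5) + (6)²(0.125) = 6.875
Var(T) = E[T²] − (E[T])² = 6.875 − (2.125)² = 2.359375
σ(T) = √2.359375 ≈ 1.536

1.536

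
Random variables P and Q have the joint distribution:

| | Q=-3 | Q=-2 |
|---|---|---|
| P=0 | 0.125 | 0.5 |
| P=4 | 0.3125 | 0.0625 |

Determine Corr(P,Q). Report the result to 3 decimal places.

E[P] = 1.5,  E[Q] = -2.4375
E[PQ] = -4.25
Cov(P,Q) = E[PQ] − E[P]E[Q] = -4.25 − (1.5)(-2.4375) = -0.59375
V(P) = 3.75,  V(Q) = 0.24609375
ρ = -0.59375 / √(3.75·0.24609375) ≈ -0.618

-0.618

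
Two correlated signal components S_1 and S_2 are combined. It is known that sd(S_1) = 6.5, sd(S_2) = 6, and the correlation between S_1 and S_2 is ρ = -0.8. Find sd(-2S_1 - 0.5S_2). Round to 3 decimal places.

10.752

var(S_1) = (6.5)² = 42.25;  var(S_2) = (6)² = 36
Cov(S_1,S_2) = ρ·sd(S_1)·sd(S_2) = -0.8·6.5·6 = -31.2
var(-2S_1 - 0.5S_2) = (-2)²·var(S_1) + (-0.5)²·var(S_2) + 2·(-2)·(-0.5)·Cov(S_1,S_2)
= 4·42.25 + 0.25·36 + 2·-31.2 = 115.6
sd(-2S_1 - 0.5S_2) = √115.6 ≈ 10.752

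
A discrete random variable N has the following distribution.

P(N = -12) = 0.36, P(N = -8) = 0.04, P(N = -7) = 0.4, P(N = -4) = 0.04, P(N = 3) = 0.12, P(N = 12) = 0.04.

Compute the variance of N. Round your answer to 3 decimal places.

35.782

E[N] = (-12)(0.36) + (-8)(0.04) + (-7)(0.4) + (-4)(0.04) + (3)(0.12) + (12)(0.04) = -6.76
E[N²] = (-12)²(0.36) + (-8)²(0.04) + (-7)²(0.4) + (-4)²(0.04) + (3)²(0.12) + (12)²(0.04) = 81.48
var(N) = E[N²] − (E[N])² = 81.48 − (-6.76)² = 35.7824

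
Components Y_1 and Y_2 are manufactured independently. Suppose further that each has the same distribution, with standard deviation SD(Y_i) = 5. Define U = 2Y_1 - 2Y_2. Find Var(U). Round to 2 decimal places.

Var(Y_i) = (5)² = 25
By independence, Var(U) = (2)²Var(Y_1) + (-2)²Var(Y_2)
= (2)²·25 + (-2)²·25 = 200

200.00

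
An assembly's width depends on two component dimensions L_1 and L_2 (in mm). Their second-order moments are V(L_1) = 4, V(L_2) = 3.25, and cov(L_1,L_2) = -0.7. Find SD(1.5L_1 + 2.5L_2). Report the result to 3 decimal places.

4.905

V(1.5L_1 + 2.5L_2) = (1.5)²·V(L_1) + (2.5)²·V(L_2) + 2·(1.5)·(2.5)·cov(L_1,L_2)
= 2.25·4 + 6.25·3.25 + 7.5·-0.7 = 24.0625
SD(1.5L_1 + 2.5L_2) = √24.0625 ≈ 4.905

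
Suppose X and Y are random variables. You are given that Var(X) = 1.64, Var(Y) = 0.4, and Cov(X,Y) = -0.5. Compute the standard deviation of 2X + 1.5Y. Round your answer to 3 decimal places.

2.112

Var(2X + 1.5Y) = (2)²·Var(X) + (1.5)²·Var(Y) + 2·(2)·(1.5)·Cov(X,Y)
= 4·1.64 + 2.25·0.4 + 6·-0.5 = 4.46
SD(2X + 1.5Y) = √4.46 ≈ 2.112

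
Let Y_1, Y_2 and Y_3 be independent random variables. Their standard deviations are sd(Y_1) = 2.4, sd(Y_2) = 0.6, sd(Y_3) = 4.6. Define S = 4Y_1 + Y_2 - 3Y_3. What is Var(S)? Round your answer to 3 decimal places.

282.960

Var(Y_1) = 5.76, Var(Y_2) = 0.36, Var(Y_3) = 21.16
By independence, Var(S) = (4)²Var(Y_1) + (1)²Var(Y_2) + (-3)²Var(Y_3)
= (4)²·5.76 + (1)²·0.36 + (-3)²·21.16 = 282.96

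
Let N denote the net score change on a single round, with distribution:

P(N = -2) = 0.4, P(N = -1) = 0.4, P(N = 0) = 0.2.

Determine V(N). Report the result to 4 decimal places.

E[N] = (-2)(0.4) + (-1)(0.4) + (0)(0.2) = -1.2
E[N²] = (-2)²(0.4) + (-1)²(0.4) + (0)²(0.2) = 2
V(N) = E[N²] − (E[N])² = 2 − (-1.2)² = 0.56

0.5600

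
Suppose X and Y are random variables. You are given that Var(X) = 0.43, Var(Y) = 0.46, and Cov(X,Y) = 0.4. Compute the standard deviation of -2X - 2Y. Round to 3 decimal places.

Var(-2X - 2Y) = (-2)²·Var(X) + (-2)²·Var(Y) + 2·(-2)·(-2)·Cov(X,Y)
= 4·0.43 + 4·0.46 + 8·0.4 = 6.76
σ(-2X - 2Y) = √6.76 ≈ 2.600

2.600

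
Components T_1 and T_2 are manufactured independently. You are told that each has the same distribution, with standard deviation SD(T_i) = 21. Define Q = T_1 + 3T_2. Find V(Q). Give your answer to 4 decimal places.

4410.0000

V(T_i) = (21)² = 441
By independence, V(Q) = (1)²V(T_1) + (3)²V(T_2)
= (1)²·441 + (3)²·441 = 4410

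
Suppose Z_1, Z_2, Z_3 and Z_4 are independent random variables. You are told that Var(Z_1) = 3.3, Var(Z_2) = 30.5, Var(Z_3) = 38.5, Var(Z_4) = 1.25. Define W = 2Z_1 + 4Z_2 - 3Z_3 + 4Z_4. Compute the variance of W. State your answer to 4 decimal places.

By independence, Var(W) = (2)²Var(Z_1) + (4)²Var(Z_2) + (-3)²Var(Z_3) + (4)²Var(Z_4)
= (2)²·3.3 + (4)²·30.5 + (-3)²·38.5 + (4)²·1.25 = 867.7

867.7000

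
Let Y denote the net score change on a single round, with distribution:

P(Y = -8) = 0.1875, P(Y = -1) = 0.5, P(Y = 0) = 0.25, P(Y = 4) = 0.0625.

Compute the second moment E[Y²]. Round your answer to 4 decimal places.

13.5000

E[Y²] = (-8)²(0.1875) + (-1)²(0.5) + (0)²(0.25) + (4)²(0.0625) = 13.5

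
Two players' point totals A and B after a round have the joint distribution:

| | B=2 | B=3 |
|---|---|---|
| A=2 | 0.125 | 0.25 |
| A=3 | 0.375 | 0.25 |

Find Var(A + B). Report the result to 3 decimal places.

E[A] = 2.625,  E[B] = 2.5,  E[AB] = 6.5
Var(A) = 7.125 − (2.625)² = 0.234375;  Var(B) = 6.5 − (2.5)² = 0.25
Cov(A,B) = 6.5 − (2.625)(2.5) = -0.0625
Var(A + B) = (1)²·0.234375 + (1)²·0.25 + 2·(1)·(1)·-0.0625 = 0.359375

0.359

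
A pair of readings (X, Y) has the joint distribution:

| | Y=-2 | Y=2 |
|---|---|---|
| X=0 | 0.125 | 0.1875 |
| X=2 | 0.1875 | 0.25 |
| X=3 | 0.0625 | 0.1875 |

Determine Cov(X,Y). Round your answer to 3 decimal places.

0.188

E[X] = 1.625,  E[Y] = 0.5
E[XY] = 1
Cov(X,Y) = E[XY] − E[X]E[Y] = 1 − (1.625)(0.5) = 0.1875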